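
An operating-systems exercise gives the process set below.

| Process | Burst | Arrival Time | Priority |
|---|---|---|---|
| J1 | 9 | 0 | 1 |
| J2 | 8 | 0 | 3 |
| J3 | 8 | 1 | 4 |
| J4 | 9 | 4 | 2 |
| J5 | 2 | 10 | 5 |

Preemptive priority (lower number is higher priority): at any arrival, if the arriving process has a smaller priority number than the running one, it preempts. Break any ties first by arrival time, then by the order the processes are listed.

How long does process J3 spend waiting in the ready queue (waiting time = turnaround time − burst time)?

25

Schedule: | J1 0-9 | J4 9-18 | J2 18-26 | J3 26-34 | J5 34-36 |
Completion: J1=9  J2=26  J3=34  J4=18  J5=36
Turnaround (C−A): J1=9  J2=26  J3=33  J4=14  J5=26
Waiting(J3) = turnaround − burst = 33 − 8 = 25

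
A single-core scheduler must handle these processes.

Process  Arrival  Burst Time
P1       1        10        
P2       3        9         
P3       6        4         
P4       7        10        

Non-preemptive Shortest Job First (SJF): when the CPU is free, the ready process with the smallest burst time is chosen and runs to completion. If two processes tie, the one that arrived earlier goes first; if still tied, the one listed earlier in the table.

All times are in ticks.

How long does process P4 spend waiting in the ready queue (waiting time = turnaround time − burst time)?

17

Gantt: | idle 0-1 | P1 1-11 | P3 11-15 | P2 15-24 | P4 24-34 |
Completion: P1=11  P2=24  P3=15  P4=34
Waiting(P4) = turnaround − burst = 27 − 10 = 17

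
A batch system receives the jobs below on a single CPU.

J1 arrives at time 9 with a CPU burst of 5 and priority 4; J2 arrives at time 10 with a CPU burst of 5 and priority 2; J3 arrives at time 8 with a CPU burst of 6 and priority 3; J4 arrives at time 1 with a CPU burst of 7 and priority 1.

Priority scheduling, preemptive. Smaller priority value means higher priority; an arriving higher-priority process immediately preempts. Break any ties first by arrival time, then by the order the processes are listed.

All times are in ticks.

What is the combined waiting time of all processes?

Timeline: | idle 0-1 | J4 1-8 | J3 8-10 | J2 10-15 | J3 15-19 | J1 19-24 |
Completion: J1=24  J2=15  J3=19  J4=8
Turnaround (C−A): J1=15  J2=5  J3=11  J4=7
Waiting = turnaround − burst: J1=10, J2=0, J3=5, J4=0
Total waiting = 10 + 0 + 5 + 0 = 15

15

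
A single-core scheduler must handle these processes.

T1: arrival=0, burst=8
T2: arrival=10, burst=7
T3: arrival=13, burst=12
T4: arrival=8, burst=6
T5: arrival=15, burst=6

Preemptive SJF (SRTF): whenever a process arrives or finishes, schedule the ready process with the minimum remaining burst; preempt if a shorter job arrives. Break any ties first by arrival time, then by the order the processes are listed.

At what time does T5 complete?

Timeline: | T1 0-8 | T4 8-14 | T2 14-21 | T5 21-27 | T3 27-39 |
Completion: T1=8  T2=21  T3=39  T4=14  T5=27
Turnaround (C−A): T1=8  T2=11  T3=26  T4=6  T5=12

27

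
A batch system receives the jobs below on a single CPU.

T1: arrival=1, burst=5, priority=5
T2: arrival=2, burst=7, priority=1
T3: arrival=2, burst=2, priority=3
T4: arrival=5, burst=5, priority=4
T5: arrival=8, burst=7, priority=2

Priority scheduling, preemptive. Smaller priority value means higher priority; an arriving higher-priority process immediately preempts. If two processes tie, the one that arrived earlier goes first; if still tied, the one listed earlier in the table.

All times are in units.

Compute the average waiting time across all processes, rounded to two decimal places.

Gantt: | idle 0-1 | T1 1-2 | T2 2-9 | T5 9-16 | T3 16-18 | T4 18-23 | T1 23-27 |
Completion: T1=27  T2=9  T3=18  T4=23  T5=16
Turnaround (C−A): T1=26  T2=7  T3=16  T4=18  T5=8
Waiting times: T1=21, T2=0, T3=14, T4=13, T5=1
Average waiting = (21+0+14+13+1) / 5 = 49/5 = 9.80

9.80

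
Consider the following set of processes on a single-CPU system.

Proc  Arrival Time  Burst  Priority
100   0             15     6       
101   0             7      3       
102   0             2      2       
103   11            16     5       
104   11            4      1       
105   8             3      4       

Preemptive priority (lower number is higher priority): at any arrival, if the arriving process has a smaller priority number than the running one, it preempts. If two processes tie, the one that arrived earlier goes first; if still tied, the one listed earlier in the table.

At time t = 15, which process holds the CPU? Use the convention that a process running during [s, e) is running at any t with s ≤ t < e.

Gantt: | 102 0-2 | 101 2-9 | 105 9-11 | 104 11-15 | 105 15-16 | 103 16-32 | 100 32-47 |
Completion: 100=47  101=9  102=2  103=32  104=15  105=16
Turnaround (C−A): 100=47  101=9  102=2  103=21  104=4  105=8

105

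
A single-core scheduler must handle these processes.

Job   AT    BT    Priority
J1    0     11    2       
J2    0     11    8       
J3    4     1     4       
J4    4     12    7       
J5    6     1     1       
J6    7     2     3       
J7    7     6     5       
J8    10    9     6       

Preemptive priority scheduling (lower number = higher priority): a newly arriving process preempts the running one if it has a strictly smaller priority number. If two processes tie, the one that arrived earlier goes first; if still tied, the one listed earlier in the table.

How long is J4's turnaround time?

38

Timeline: | J1 0-6 | J5 6-7 | J1 7-12 | J6 12-14 | J3 14-15 | J7 15-21 | J8 21-30 | J4 30-42 | J2 42-53 |
Completion: J1=12  J2=53  J3=15  J4=42  J5=7  J6=14  J7=21  J8=30
Turnaround (C−A): J1=12  J2=53  J3=11  J4=38  J5=1  J6=7  J7=14  J8=20
Turnaround(J4) = completion − arrival = 42 − 4 = 38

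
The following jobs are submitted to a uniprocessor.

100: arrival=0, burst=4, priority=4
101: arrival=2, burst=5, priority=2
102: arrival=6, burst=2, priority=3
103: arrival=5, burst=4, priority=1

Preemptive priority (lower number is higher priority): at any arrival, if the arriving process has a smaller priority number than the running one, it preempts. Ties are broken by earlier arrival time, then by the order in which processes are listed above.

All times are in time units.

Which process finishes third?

102

Schedule: | 100 0-2 | 101 2-5 | 103 5-9 | 101 9-11 | 102 11-13 | 100 13-15 |
Completion: 100=15  101=11  102=13  103=9
Finish order: 103 → 101 → 102 → 100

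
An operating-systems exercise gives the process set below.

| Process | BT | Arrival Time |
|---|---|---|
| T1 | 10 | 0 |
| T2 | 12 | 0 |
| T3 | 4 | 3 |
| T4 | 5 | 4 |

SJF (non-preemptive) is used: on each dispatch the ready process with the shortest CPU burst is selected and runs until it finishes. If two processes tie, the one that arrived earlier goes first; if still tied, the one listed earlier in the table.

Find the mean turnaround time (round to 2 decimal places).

16.75

Timeline: | T1 0-10 | T3 10-14 | T4 14-19 | T2 19-31 |
Completion: T1=10  T2=31  T3=14  T4=19
Turnaround times: T1=10, T2=31, T3=11, T4=15
Average turnaround = (10+31+11+15) / 4 = 67/4 = 16.75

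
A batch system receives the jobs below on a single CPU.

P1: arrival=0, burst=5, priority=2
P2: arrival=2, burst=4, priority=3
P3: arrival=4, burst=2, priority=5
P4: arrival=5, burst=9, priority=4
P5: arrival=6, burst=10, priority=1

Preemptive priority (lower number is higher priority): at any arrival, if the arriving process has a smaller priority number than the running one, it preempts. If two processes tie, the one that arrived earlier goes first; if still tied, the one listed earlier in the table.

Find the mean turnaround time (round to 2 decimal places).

Schedule: | P1 0-5 | P2 5-6 | P5 6-16 | P2 16-19 | P4 19-28 | P3 28-30 |
Completion: P1=5  P2=19  P3=30  P4=28  P5=16
Turnaround (C−A): P1=5  P2=17  P3=26  P4=23  P5=10
Turnaround times: P1=5, P2=17, P3=26, P4=23, P5=10
Average turnaround = (5+17+26+23+10) / 5 = 81/5 = 16.20

16.20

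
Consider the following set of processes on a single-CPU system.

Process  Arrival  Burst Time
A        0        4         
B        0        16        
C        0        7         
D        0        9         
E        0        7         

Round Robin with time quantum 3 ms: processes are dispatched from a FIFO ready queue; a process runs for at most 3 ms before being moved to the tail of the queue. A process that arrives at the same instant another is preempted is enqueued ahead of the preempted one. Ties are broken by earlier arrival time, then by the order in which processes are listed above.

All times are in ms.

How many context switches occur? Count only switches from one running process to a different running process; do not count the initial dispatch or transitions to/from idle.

Schedule: | A 0-3 | B 3-6 | C 6-9 | D 9-12 | E 12-15 | A 15-16 | B 16-19 | C 19-22 | D 22-25 | E 25-28 | B 28-31 | C 31-32 | D 32-35 | E 35-36 | B 36-43 |
Completion: A=16  B=43  C=32  D=35  E=36

14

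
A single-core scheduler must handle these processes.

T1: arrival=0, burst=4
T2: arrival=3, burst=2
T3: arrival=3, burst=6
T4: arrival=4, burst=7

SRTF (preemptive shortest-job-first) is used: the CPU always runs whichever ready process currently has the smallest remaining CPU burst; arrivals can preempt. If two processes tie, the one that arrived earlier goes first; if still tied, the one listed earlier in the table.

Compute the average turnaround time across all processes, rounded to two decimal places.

Schedule: | T1 0-4 | T2 4-6 | T3 6-12 | T4 12-19 |
Completion: T1=4  T2=6  T3=12  T4=19
Turnaround times: T1=4, T2=3, T3=9, T4=15
Average turnaround = (4+3+9+15) / 4 = 31/4 = 7.75

7.75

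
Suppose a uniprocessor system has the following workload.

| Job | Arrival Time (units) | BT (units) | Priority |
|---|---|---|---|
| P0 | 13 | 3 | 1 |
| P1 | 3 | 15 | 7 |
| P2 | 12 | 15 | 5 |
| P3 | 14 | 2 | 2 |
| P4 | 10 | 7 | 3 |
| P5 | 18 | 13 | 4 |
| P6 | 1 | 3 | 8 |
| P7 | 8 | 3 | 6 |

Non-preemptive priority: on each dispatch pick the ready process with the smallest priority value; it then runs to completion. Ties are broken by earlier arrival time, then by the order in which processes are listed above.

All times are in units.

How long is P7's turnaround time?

54

Gantt: | idle 0-1 | P6 1-4 | P1 4-19 | P0 19-22 | P3 22-24 | P4 24-31 | P5 31-44 | P2 44-59 | P7 59-62 |
Completion: P0=22  P1=19  P2=59  P3=24  P4=31  P5=44  P6=4  P7=62
Turnaround(P7) = completion − arrival = 62 − 8 = 54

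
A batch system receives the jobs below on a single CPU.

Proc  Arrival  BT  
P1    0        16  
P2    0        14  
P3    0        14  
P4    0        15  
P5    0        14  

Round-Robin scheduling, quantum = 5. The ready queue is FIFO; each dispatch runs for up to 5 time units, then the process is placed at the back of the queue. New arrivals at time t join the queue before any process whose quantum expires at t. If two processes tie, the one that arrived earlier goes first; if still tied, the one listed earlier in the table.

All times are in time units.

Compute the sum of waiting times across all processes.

262

Timeline: | P1 0-5 | P2 5-10 | P3 10-15 | P4 15-20 | P5 20-25 | P1 25-30 | P2 30-35 | P3 35-40 | P4 40-45 | P5 45-50 | P1 50-55 | P2 55-59 | P3 59-63 | P4 63-68 | P5 68-72 | P1 72-73 |
Completion: P1=73  P2=59  P3=63  P4=68  P5=72
Waiting = turnaround − burst: P1=57, P2=45, P3=49, P4=53, P5=58
Total waiting = 57 + 45 + 49 + 53 + 58 = 262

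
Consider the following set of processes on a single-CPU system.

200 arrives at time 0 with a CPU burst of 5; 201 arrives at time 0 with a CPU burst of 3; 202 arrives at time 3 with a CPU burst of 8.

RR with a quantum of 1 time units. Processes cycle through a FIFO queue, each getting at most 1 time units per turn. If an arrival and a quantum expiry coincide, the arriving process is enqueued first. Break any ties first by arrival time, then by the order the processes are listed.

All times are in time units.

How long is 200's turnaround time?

Timeline: | 200 0-1 | 201 1-2 | 200 2-3 | 201 3-4 | 202 4-5 | 200 5-6 | 201 6-7 | 202 7-8 | 200 8-9 | 202 9-10 | 200 10-11 | 202 11-16 |
Completion: 200=11  201=7  202=16
Turnaround(200) = completion − arrival = 11 − 0 = 11

11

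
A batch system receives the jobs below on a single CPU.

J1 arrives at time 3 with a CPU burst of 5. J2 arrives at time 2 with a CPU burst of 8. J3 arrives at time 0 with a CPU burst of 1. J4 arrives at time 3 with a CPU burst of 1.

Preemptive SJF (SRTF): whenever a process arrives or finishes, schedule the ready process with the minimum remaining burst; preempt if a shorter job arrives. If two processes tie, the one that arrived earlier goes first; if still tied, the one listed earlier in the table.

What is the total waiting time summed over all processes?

7

Schedule: | J3 0-1 | idle 1-2 | J2 2-3 | J4 3-4 | J1 4-9 | J2 9-16 |
Completion: J1=9  J2=16  J3=1  J4=4
Turnaround (C−A): J1=6  J2=14  J3=1  J4=1
Waiting = turnaround − burst: J1=1, J2=6, J3=0, J4=0
Total waiting = 1 + 6 + 0 + 0 = 7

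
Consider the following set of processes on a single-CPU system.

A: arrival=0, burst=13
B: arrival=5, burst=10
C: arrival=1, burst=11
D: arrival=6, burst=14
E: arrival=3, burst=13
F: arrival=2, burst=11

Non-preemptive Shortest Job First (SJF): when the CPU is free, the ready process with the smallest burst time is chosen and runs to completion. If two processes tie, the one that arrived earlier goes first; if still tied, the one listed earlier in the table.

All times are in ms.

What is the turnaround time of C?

Schedule: | A 0-13 | B 13-23 | C 23-34 | F 34-45 | E 45-58 | D 58-72 |
Completion: A=13  B=23  C=34  D=72  E=58  F=45
Turnaround (C−A): A=13  B=18  C=33  D=66  E=55  F=43
Turnaround(C) = completion − arrival = 34 − 1 = 33

33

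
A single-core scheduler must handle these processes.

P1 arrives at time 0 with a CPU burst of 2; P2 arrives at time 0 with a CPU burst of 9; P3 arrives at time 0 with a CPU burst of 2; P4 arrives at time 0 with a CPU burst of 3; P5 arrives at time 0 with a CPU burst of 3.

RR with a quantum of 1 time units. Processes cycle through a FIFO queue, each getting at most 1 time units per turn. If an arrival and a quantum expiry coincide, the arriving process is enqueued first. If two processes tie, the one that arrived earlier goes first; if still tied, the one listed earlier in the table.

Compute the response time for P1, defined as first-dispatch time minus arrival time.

0

Gantt: | P1 0-1 | P2 1-2 | P3 2-3 | P4 3-4 | P5 4-5 | P1 5-6 | P2 6-7 | P3 7-8 | P4 8-9 | P5 9-10 | P2 10-11 | P4 11-12 | P5 12-13 | P2 13-19 |
Completion: P1=6  P2=19  P3=8  P4=12  P5=13
Turnaround (C−A): P1=6  P2=19  P3=8  P4=12  P5=13
Response(P1) = first start − arrival = 0 − 0 = 0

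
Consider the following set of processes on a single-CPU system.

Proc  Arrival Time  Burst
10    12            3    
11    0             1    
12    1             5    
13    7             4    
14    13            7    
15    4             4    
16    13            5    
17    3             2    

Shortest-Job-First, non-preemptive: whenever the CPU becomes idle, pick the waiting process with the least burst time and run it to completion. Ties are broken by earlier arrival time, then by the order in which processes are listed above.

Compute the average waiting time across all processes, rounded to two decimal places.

4.00

Timeline: | 11 0-1 | 12 1-6 | 17 6-8 | 15 8-12 | 10 12-15 | 13 15-19 | 16 19-24 | 14 24-31 |
Completion: 10=15  11=1  12=6  13=19  14=31  15=12  16=24  17=8
Waiting times: 10=0, 11=0, 12=0, 13=8, 14=11, 15=4, 16=6, 17=3
Average waiting = (0+0+0+8+11+4+6+3) / 8 = 32/8 = 4.00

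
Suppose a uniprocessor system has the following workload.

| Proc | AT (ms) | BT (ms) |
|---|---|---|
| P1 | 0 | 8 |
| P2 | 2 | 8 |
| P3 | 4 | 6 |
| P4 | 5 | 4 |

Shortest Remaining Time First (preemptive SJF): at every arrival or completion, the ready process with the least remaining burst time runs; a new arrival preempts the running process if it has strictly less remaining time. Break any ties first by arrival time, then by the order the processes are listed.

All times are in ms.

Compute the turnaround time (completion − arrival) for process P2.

24

Timeline: | P1 0-8 | P4 8-12 | P3 12-18 | P2 18-26 |
Completion: P1=8  P2=26  P3=18  P4=12
Turnaround (C−A): P1=8  P2=24  P3=14  P4=7
Turnaround(P2) = completion − arrival = 26 − 2 = 24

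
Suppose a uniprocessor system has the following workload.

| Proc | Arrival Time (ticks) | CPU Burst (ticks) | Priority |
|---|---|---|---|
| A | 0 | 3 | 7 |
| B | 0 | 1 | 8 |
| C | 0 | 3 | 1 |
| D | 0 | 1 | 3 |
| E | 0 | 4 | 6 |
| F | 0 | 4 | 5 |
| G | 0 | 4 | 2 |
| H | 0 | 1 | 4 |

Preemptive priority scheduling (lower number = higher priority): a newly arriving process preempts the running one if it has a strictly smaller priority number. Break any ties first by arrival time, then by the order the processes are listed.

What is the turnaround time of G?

7

Timeline: | C 0-3 | G 3-7 | D 7-8 | H 8-9 | F 9-13 | E 13-17 | A 17-20 | B 20-21 |
Completion: A=20  B=21  C=3  D=8  E=17  F=13  G=7  H=9
Turnaround (C−A): A=20  B=21  C=3  D=8  E=17  F=13  G=7  H=9
Turnaround(G) = completion − arrival = 7 − 0 = 7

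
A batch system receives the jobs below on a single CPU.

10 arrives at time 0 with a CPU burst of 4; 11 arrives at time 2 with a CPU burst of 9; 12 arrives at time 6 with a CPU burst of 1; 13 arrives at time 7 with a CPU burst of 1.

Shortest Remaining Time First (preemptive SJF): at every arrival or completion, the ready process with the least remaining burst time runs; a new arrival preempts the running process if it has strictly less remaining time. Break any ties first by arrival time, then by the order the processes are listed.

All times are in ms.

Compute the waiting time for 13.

Gantt: | 10 0-4 | 11 4-6 | 12 6-7 | 13 7-8 | 11 8-15 |
Completion: 10=4  11=15  12=7  13=8
Turnaround (C−A): 10=4  11=13  12=1  13=1
Waiting(13) = turnaround − burst = 1 − 1 = 0

0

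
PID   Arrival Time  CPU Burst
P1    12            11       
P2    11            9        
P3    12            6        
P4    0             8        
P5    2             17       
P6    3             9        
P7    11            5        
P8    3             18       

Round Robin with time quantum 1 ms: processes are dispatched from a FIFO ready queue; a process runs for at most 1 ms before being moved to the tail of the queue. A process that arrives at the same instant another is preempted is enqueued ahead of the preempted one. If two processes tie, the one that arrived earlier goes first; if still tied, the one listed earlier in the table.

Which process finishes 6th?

Schedule: | P4 0-2 | P5 2-3 | P4 3-4 | P6 4-5 | P8 5-6 | P5 6-7 | P4 7-8 | P6 8-9 | P8 9-10 | P5 10-11 | P4 11-12 | P6 12-13 | P8 13-14 | P2 14-15 | P7 15-16 | P5 16-17 | P1 17-18 | P3 18-19 | P4 19-20 | P6 20-21 | P8 21-22 | P2 22-23 | P7 23-24 | P5 24-25 | P1 25-26 | P3 26-27 | P4 27-28 | P6 28-29 | P8 29-30 | P2 30-31 | P7 31-32 | P5 32-33 | P1 33-34 | P3 34-35 | P4 35-36 | P6 36-37 | P8 37-38 | P2 38-39 | P7 39-40 | P5 40-41 | P1 41-42 | P3 42-43 | P6 43-44 | P8 44-45 | P2 45-46 | P7 46-47 | P5 47-48 | P1 48-49 | P3 49-50 | P6 50-51 | P8 51-52 | P2 52-53 | P5 53-54 | P1 54-55 | P3 55-56 | P6 56-57 | P8 57-58 | P2 58-59 | P5 59-60 | P1 60-61 | P8 61-62 | P2 62-63 | P5 63-64 | P1 64-65 | P8 65-66 | P2 66-67 | P5 67-68 | P1 68-69 | P8 69-70 | P5 70-71 | P1 71-72 | P8 72-73 | P5 73-74 | P1 74-75 | P8 75-76 | P5 76-77 | P8 77-78 | P5 78-79 | P8 79-80 | P5 80-81 | P8 81-83 |
Completion: P1=75  P2=67  P3=56  P4=36  P5=81  P6=57  P7=47  P8=83
Turnaround (C−A): P1=63  P2=56  P3=44  P4=36  P5=79  P6=54  P7=36  P8=80
Finish order: P4 → P7 → P3 → P6 → P2 → P1 → P5 → P8

P1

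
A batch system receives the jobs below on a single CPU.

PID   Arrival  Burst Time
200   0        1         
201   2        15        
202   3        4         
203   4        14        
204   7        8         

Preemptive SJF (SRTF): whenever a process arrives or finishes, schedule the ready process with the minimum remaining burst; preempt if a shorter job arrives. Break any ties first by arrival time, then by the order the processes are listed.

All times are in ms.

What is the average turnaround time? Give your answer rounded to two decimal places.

15.80

Gantt: | 200 0-1 | idle 1-2 | 201 2-3 | 202 3-7 | 204 7-15 | 201 15-29 | 203 29-43 |
Completion: 200=1  201=29  202=7  203=43  204=15
Turnaround (C−A): 200=1  201=27  202=4  203=39  204=8
Turnaround times: 200=1, 201=27, 202=4, 203=39, 204=8
Average turnaround = (1+27+4+39+8) / 5 = 79/5 = 15.80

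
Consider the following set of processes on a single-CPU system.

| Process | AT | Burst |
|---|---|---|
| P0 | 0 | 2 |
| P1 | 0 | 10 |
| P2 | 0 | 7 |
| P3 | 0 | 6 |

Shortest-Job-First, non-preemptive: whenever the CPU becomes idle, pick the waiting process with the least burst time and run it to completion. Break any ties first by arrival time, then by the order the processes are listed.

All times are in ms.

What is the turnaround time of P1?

Schedule: | P0 0-2 | P3 2-8 | P2 8-15 | P1 15-25 |
Completion: P0=2  P1=25  P2=15  P3=8
Turnaround (C−A): P0=2  P1=25  P2=15  P3=8
Turnaround(P1) = completion − arrival = 25 − 0 = 25

25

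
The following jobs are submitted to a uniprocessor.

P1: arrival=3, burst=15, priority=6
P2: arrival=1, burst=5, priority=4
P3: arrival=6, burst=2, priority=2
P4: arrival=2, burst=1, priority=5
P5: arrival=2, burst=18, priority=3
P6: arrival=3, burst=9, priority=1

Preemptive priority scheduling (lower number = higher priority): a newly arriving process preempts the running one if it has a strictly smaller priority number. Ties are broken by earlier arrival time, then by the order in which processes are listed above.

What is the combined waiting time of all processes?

112

Timeline: | idle 0-1 | P2 1-2 | P5 2-3 | P6 3-12 | P3 12-14 | P5 14-31 | P2 31-35 | P4 35-36 | P1 36-51 |
Completion: P1=51  P2=35  P3=14  P4=36  P5=31  P6=12
Turnaround (C−A): P1=48  P2=34  P3=8  P4=34  P5=29  P6=9
Waiting = turnaround − burst: P1=33, P2=29, P3=6, P4=33, P5=11, P6=0
Total waiting = 33 + 29 + 6 + 33 + 11 + 0 = 112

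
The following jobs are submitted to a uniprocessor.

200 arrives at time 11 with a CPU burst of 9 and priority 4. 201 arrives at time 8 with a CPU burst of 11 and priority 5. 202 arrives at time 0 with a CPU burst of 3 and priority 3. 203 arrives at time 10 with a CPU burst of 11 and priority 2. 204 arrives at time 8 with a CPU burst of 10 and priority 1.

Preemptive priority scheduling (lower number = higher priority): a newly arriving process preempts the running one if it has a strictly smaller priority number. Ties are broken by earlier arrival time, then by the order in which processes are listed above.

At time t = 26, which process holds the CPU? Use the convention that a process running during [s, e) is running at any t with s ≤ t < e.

203

Schedule: | 202 0-3 | idle 3-8 | 204 8-18 | 203 18-29 | 200 29-38 | 201 38-49 |
Completion: 200=38  201=49  202=3  203=29  204=18
Turnaround (C−A): 200=27  201=41  202=3  203=19  204=10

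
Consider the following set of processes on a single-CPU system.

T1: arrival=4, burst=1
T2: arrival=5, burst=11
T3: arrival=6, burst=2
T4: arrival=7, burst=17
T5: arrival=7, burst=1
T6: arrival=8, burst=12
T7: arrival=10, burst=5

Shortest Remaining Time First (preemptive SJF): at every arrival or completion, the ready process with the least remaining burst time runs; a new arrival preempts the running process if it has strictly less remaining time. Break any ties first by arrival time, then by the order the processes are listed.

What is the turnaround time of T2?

Gantt: | idle 0-4 | T1 4-5 | T2 5-6 | T3 6-8 | T5 8-9 | T2 9-10 | T7 10-15 | T2 15-24 | T6 24-36 | T4 36-53 |
Completion: T1=5  T2=24  T3=8  T4=53  T5=9  T6=36  T7=15
Turnaround (C−A): T1=1  T2=19  T3=2  T4=46  T5=2  T6=28  T7=5
Turnaround(T2) = completion − arrival = 24 − 5 = 19

19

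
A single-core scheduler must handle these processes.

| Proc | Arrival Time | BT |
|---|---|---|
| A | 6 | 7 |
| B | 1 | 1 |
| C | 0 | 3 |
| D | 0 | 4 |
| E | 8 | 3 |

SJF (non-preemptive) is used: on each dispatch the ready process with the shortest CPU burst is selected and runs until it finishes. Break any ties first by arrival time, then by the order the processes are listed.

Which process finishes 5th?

A

Gantt: | C 0-3 | B 3-4 | D 4-8 | E 8-11 | A 11-18 |
Completion: A=18  B=4  C=3  D=8  E=11
Finish order: C → B → D → E → A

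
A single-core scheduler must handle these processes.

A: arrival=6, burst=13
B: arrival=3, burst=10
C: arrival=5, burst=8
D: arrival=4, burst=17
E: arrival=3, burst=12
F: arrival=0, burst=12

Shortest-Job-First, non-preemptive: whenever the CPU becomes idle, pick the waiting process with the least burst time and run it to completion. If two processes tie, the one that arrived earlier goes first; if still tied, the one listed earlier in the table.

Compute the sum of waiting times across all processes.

Gantt: | F 0-12 | C 12-20 | B 20-30 | E 30-42 | A 42-55 | D 55-72 |
Completion: A=55  B=30  C=20  D=72  E=42  F=12
Waiting = turnaround − burst: A=36, B=17, C=7, D=51, E=27, F=0
Total waiting = 36 + 17 + 7 + 51 + 27 + 0 = 138

138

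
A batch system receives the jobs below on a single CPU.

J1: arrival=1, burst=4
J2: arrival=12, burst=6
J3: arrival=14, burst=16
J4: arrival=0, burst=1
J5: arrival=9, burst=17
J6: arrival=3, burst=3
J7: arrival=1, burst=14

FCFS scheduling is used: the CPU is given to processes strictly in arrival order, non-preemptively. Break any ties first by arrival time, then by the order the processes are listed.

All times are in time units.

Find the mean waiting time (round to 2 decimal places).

13.00

Gantt: | J4 0-1 | J1 1-5 | J7 5-19 | J6 19-22 | J5 22-39 | J2 39-45 | J3 45-61 |
Completion: J1=5  J2=45  J3=61  J4=1  J5=39  J6=22  J7=19
Turnaround (C−A): J1=4  J2=33  J3=47  J4=1  J5=30  J6=19  J7=18
Waiting times: J1=0, J2=27, J3=31, J4=0, J5=13, J6=16, J7=4
Average waiting = (0+27+31+0+13+16+4) / 7 = 91/7 = 13.00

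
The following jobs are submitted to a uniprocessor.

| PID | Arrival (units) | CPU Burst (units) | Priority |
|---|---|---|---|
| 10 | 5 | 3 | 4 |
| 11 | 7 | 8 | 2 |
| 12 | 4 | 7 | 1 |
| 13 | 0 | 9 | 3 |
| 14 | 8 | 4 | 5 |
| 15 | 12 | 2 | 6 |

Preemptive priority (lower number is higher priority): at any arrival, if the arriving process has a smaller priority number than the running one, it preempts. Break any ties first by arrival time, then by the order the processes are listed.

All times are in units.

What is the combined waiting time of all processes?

Gantt: | 13 0-4 | 12 4-11 | 11 11-19 | 13 19-24 | 10 24-27 | 14 27-31 | 15 31-33 |
Completion: 10=27  11=19  12=11  13=24  14=31  15=33
Turnaround (C−A): 10=22  11=12  12=7  13=24  14=23  15=21
Waiting = turnaround − burst: 10=19, 11=4, 12=0, 13=15, 14=19, 15=19
Total waiting = 19 + 4 + 0 + 15 + 19 + 19 = 76

76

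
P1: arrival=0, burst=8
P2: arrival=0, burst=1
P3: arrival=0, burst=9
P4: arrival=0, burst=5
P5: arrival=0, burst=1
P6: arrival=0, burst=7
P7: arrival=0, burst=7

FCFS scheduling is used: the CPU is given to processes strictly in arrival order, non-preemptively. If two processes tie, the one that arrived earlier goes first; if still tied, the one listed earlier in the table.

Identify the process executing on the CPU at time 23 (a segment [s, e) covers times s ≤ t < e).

Schedule: | P1 0-8 | P2 8-9 | P3 9-18 | P4 18-23 | P5 23-24 | P6 24-31 | P7 31-38 |
Completion: P1=8  P2=9  P3=18  P4=23  P5=24  P6=31  P7=38
Turnaround (C−A): P1=8  P2=9  P3=18  P4=23  P5=24  P6=31  P7=38

P5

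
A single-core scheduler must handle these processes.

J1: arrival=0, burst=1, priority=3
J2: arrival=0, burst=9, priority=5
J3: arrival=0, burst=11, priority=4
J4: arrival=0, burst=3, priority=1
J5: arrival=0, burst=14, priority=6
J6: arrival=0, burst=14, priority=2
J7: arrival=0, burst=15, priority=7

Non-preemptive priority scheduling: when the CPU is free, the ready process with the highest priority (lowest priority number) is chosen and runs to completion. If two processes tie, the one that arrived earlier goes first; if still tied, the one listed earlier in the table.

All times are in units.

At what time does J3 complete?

Timeline: | J4 0-3 | J6 3-17 | J1 17-18 | J3 18-29 | J2 29-38 | J5 38-52 | J7 52-67 |
Completion: J1=18  J2=38  J3=29  J4=3  J5=52  J6=17  J7=67

29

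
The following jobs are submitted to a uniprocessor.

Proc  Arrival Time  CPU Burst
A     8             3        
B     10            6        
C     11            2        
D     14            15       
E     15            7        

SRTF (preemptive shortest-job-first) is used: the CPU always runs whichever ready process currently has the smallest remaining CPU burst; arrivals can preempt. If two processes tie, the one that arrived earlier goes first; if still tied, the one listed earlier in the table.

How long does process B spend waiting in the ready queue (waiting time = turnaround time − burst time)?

3

Schedule: | idle 0-8 | A 8-11 | C 11-13 | B 13-19 | E 19-26 | D 26-41 |
Completion: A=11  B=19  C=13  D=41  E=26
Turnaround (C−A): A=3  B=9  C=2  D=27  E=11
Waiting(B) = turnaround − burst = 9 − 6 = 3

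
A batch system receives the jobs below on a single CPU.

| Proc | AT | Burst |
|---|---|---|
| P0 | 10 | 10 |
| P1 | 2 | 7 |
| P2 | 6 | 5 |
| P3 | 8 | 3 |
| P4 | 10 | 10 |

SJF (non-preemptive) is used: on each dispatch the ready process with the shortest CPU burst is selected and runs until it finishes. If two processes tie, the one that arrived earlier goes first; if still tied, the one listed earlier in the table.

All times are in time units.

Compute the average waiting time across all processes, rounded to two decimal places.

Schedule: | idle 0-2 | P1 2-9 | P3 9-12 | P2 12-17 | P0 17-27 | P4 27-37 |
Completion: P0=27  P1=9  P2=17  P3=12  P4=37
Waiting times: P0=7, P1=0, P2=6, P3=1, P4=17
Average waiting = (7+0+6+1+17) / 5 = 31/5 = 6.20

6.20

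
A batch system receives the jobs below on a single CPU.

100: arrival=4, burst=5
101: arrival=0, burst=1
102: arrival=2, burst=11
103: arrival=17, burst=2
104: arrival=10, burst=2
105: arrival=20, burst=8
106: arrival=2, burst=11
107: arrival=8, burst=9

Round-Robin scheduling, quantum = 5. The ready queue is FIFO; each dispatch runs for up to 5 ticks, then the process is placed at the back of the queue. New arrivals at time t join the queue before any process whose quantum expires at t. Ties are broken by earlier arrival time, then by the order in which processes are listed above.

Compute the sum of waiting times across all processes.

Timeline: | 101 0-1 | idle 1-2 | 102 2-7 | 106 7-12 | 100 12-17 | 102 17-22 | 107 22-27 | 104 27-29 | 106 29-34 | 103 34-36 | 105 36-41 | 102 41-42 | 107 42-46 | 106 46-47 | 105 47-50 |
Completion: 100=17  101=1  102=42  103=36  104=29  105=50  106=47  107=46
Turnaround (C−A): 100=13  101=1  102=40  103=19  104=19  105=30  106=45  107=38
Waiting = turnaround − burst: 100=8, 101=0, 102=29, 103=17, 104=17, 105=22, 106=34, 107=29
Total waiting = 8 + 0 + 29 + 17 + 17 + 22 + 34 + 29 = 156

156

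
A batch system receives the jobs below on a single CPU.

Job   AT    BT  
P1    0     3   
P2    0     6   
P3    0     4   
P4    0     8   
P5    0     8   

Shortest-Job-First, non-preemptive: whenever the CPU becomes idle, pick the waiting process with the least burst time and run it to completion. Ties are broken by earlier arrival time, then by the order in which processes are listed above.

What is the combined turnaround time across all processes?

73

Schedule: | P1 0-3 | P3 3-7 | P2 7-13 | P4 13-21 | P5 21-29 |
Completion: P1=3  P2=13  P3=7  P4=21  P5=29
Turnaround (C−A): P1=3  P2=13  P3=7  P4=21  P5=29
Turnaround = completion − arrival: P1=3, P2=13, P3=7, P4=21, P5=29
Total turnaround = 3 + 13 + 7 + 21 + 29 = 73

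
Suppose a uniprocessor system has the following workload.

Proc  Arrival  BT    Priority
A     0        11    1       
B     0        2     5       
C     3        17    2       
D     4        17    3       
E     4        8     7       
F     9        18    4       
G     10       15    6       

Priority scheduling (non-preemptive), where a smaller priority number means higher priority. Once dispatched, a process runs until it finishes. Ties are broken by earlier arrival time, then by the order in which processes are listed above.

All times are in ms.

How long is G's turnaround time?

70

Schedule: | A 0-11 | C 11-28 | D 28-45 | F 45-63 | B 63-65 | G 65-80 | E 80-88 |
Completion: A=11  B=65  C=28  D=45  E=88  F=63  G=80
Turnaround(G) = completion − arrival = 80 − 10 = 70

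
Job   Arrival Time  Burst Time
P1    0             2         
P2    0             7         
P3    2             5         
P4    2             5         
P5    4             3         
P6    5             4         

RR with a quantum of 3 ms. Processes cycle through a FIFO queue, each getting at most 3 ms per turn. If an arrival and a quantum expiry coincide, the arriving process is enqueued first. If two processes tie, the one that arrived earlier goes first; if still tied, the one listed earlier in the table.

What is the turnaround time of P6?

20

Schedule: | P1 0-2 | P2 2-5 | P3 5-8 | P4 8-11 | P5 11-14 | P6 14-17 | P2 17-20 | P3 20-22 | P4 22-24 | P6 24-25 | P2 25-26 |
Completion: P1=2  P2=26  P3=22  P4=24  P5=14  P6=25
Turnaround(P6) = completion − arrival = 25 − 5 = 20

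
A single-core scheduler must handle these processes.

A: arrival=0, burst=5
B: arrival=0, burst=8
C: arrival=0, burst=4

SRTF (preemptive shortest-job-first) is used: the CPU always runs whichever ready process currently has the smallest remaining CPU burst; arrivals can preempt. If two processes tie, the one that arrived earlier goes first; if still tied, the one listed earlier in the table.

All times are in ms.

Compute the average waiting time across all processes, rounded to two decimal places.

Timeline: | C 0-4 | A 4-9 | B 9-17 |
Completion: A=9  B=17  C=4
Turnaround (C−A): A=9  B=17  C=4
Waiting times: A=4, B=9, C=0
Average waiting = (4+9+0) / 3 = 13/3 = 4.33

4.33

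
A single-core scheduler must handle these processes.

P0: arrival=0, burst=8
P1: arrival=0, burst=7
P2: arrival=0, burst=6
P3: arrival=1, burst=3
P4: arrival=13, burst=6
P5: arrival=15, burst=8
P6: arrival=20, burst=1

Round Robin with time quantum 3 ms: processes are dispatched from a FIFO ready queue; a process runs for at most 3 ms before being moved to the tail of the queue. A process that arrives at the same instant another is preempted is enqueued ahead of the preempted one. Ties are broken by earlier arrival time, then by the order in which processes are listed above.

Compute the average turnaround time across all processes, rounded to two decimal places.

Gantt: | P0 0-3 | P1 3-6 | P2 6-9 | P3 9-12 | P0 12-15 | P1 15-18 | P2 18-21 | P4 21-24 | P5 24-27 | P0 27-29 | P1 29-30 | P6 30-31 | P4 31-34 | P5 34-39 |
Completion: P0=29  P1=30  P2=21  P3=12  P4=34  P5=39  P6=31
Turnaround (C−A): P0=29  P1=30  P2=21  P3=11  P4=21  P5=24  P6=11
Turnaround times: P0=29, P1=30, P2=21, P3=11, P4=21, P5=24, P6=11
Average turnaround = (29+30+21+11+21+24+11) / 7 = 147/7 = 21.00

21.00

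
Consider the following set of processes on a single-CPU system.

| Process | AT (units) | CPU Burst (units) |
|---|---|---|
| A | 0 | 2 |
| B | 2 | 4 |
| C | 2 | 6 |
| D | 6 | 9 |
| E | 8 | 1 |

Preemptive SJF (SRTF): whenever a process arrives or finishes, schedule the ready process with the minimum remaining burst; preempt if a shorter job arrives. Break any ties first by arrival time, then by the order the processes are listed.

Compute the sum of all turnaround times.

Gantt: | A 0-2 | B 2-6 | C 6-8 | E 8-9 | C 9-13 | D 13-22 |
Completion: A=2  B=6  C=13  D=22  E=9
Turnaround (C−A): A=2  B=4  C=11  D=16  E=1
Turnaround = completion − arrival: A=2, B=4, C=11, D=16, E=1
Total turnaround = 2 + 4 + 11 + 16 + 1 = 34

34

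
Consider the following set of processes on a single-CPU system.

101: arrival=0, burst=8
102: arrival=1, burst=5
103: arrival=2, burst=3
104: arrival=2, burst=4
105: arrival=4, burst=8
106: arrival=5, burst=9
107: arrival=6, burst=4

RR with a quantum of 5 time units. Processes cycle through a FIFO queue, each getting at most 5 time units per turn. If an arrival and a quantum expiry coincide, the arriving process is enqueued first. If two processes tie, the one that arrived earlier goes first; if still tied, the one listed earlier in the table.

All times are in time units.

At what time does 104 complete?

Schedule: | 101 0-5 | 102 5-10 | 103 10-13 | 104 13-17 | 105 17-22 | 106 22-27 | 101 27-30 | 107 30-34 | 105 34-37 | 106 37-41 |
Completion: 101=30  102=10  103=13  104=17  105=37  106=41  107=34

17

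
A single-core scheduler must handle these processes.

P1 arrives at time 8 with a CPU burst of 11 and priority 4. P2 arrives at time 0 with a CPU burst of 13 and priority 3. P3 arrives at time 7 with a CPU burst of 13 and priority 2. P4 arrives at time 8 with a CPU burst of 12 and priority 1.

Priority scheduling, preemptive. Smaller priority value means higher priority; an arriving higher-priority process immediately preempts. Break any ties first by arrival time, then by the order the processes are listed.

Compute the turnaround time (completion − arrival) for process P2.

Gantt: | P2 0-7 | P3 7-8 | P4 8-20 | P3 20-32 | P2 32-38 | P1 38-49 |
Completion: P1=49  P2=38  P3=32  P4=20
Turnaround(P2) = completion − arrival = 38 − 0 = 38

38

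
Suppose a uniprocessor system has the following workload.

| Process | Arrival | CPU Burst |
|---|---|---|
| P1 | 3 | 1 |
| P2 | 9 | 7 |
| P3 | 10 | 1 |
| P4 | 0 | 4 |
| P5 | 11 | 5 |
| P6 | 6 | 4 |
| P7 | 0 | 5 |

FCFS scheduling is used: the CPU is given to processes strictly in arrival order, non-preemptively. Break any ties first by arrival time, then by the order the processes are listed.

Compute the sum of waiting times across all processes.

Timeline: | P4 0-4 | P7 4-9 | P1 9-10 | P6 10-14 | P2 14-21 | P3 21-22 | P5 22-27 |
Completion: P1=10  P2=21  P3=22  P4=4  P5=27  P6=14  P7=9
Waiting = turnaround − burst: P1=6, P2=5, P3=11, P4=0, P5=11, P6=4, P7=4
Total waiting = 6 + 5 + 11 + 0 + 11 + 4 + 4 = 41

41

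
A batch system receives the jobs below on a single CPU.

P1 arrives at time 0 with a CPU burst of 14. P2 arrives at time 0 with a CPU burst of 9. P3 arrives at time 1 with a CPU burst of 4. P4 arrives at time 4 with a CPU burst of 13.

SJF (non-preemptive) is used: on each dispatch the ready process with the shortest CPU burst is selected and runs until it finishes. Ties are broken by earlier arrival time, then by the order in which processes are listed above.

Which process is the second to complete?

P3

Schedule: | P2 0-9 | P3 9-13 | P4 13-26 | P1 26-40 |
Completion: P1=40  P2=9  P3=13  P4=26
Turnaround (C−A): P1=40  P2=9  P3=12  P4=22
Finish order: P2 → P3 → P4 → P1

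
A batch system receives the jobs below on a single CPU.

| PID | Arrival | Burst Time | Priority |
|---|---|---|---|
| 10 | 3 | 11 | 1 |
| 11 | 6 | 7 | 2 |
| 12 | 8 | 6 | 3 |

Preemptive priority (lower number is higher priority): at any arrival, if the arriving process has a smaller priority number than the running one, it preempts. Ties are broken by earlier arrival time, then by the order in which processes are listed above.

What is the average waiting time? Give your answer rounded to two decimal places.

7.00

Timeline: | idle 0-3 | 10 3-14 | 11 14-21 | 12 21-27 |
Completion: 10=14  11=21  12=27
Waiting times: 10=0, 11=8, 12=13
Average waiting = (0+8+13) / 3 = 21/3 = 7.00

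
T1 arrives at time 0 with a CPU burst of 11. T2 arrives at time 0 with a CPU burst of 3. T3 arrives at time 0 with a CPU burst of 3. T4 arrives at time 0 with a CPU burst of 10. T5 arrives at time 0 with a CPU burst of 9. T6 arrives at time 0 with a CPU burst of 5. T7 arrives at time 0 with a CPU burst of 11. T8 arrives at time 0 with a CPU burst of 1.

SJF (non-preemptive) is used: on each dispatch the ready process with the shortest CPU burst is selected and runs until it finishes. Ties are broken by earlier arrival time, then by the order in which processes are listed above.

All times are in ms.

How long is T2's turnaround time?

Timeline: | T8 0-1 | T2 1-4 | T3 4-7 | T6 7-12 | T5 12-21 | T4 21-31 | T1 31-42 | T7 42-53 |
Completion: T1=42  T2=4  T3=7  T4=31  T5=21  T6=12  T7=53  T8=1
Turnaround (C−A): T1=42  T2=4  T3=7  T4=31  T5=21  T6=12  T7=53  T8=1
Turnaround(T2) = completion − arrival = 4 − 0 = 4

4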